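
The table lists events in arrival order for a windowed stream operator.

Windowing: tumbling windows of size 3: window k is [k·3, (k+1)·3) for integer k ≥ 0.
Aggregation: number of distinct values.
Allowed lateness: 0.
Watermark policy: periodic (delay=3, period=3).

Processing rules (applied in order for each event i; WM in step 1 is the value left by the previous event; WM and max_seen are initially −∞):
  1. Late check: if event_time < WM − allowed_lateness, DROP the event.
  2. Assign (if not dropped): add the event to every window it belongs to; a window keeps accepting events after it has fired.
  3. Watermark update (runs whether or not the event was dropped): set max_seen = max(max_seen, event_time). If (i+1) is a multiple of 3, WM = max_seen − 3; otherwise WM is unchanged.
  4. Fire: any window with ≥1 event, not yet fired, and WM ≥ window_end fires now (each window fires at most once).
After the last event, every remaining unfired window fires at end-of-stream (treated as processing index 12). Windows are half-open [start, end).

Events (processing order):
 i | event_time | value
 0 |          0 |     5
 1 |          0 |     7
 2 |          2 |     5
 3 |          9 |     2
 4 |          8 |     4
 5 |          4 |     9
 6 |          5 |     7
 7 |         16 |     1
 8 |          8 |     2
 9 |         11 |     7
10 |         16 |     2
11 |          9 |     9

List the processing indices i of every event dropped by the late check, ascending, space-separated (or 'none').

6 9 11

i=0 t=0 v=5: → [0,3); WM=−∞
i=1 t=0 v=7: → [0,3); WM=−∞
i=2 t=2 v=5: → [0,3); WM=-1
i=3 t=9 v=2: → [9,12); WM=-1
i=4 t=8 v=4: → [6,9); WM=-1
i=5 t=4 v=9: → [3,6); WM=6; [0,3) fires=2 [3,6) fires=1
i=6 t=5 v=7: DROP (t<6-0); WM=6
i=7 t=16 v=1: → [15,18); WM=6
i=8 t=8 v=2: → [6,9); WM=13; [6,9) fires=2 [9,12) fires=1
i=9 t=11 v=7: DROP (t<13-0); WM=13
i=10 t=16 v=2: → [15,18); WM=13
i=11 t=9 v=9: DROP (t<13-0); WM=13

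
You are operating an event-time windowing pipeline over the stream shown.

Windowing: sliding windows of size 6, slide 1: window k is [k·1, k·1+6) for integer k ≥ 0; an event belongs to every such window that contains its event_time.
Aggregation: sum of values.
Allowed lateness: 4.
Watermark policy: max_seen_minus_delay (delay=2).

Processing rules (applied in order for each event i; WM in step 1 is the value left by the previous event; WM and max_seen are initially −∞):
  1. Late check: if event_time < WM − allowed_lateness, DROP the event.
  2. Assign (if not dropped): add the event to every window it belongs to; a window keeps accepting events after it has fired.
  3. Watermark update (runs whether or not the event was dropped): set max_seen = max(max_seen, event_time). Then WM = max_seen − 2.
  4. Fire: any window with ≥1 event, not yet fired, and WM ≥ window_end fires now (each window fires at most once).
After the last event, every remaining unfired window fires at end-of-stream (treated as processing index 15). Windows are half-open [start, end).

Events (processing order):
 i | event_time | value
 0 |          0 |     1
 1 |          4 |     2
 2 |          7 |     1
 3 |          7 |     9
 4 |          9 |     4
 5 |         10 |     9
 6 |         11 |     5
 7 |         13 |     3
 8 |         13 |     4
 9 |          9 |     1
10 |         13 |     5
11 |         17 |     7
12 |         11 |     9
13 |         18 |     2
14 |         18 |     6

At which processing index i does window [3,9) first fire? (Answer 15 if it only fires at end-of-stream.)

i=0 t=0 v=1: → [0,6); WM=-2
i=1 t=4 v=2: → [4,10),[3,9),[2,8),[1,7),[0,6); WM=2
i=2 t=7 v=1: → [7,13),[6,12),[5,11),[4,10),[3,9),[2,8); WM=5
i=3 t=7 v=9: → [7,13),[6,12),[5,11),[4,10),[3,9),[2,8); WM=5
i=4 t=9 v=4: → [9,15),[8,14),[7,13),[6,12),[5,11),[4,10); WM=7; [0,6) fires=3 [1,7) fires=2
i=5 t=10 v=9: → [10,16),[9,15),[8,14),[7,13),[6,12),[5,11); WM=8; [2,8) fires=12
i=6 t=11 v=5: → [11,17),[10,16),[9,15),[8,14),[7,13),[6,12); WM=9; [3,9) fires=12
i=7 t=13 v=3: → [13,19),[12,18),[11,17),[10,16),[9,15),[8,14); WM=11; [4,10) fires=16 [5,11) fires=23
i=8 t=13 v=4: → [13,19),[12,18),[11,17),[10,16),[9,15),[8,14); WM=11
i=9 t=9 v=1: → [9,15),[8,14),[7,13),[6,12),[5,11),[4,10); WM=11
i=10 t=13 v=5: → [13,19),[12,18),[11,17),[10,16),[9,15),[8,14); WM=11
i=11 t=17 v=7: → [17,23),[16,22),[15,21),[14,20),[13,19),[12,18); WM=15; [6,12) fires=29 [7,13) fires=29 [8,14) fires=31 [9,15) fires=31
i=12 t=11 v=9: → [11,17),[10,16),[9,15),[8,14),[7,13),[6,12); WM=15
i=13 t=18 v=2: → [18,24),[17,23),[16,22),[15,21),[14,20),[13,19); WM=16; [10,16) fires=35
i=14 t=18 v=6: → [18,24),[17,23),[16,22),[15,21),[14,20),[13,19); WM=16

6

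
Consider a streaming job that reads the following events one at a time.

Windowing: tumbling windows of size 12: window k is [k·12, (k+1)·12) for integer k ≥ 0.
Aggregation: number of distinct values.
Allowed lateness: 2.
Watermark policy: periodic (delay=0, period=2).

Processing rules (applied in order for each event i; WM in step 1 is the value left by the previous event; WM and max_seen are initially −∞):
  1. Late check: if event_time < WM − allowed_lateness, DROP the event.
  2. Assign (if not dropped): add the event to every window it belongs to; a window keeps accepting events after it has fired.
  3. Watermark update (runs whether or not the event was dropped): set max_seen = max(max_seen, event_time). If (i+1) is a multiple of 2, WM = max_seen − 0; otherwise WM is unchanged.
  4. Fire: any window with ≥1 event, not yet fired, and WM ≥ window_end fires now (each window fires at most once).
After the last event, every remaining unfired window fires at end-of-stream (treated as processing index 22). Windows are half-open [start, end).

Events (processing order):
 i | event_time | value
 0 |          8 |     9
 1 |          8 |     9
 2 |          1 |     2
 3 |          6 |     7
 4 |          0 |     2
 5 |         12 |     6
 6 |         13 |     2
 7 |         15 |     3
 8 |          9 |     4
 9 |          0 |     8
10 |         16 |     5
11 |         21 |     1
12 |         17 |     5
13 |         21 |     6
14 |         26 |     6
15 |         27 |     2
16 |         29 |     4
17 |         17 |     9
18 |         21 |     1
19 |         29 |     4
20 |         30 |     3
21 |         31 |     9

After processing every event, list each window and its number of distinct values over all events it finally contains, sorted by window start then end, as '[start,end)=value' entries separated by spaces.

[0,12)=2 [12,24)=5 [24,36)=5

i=0 t=8 v=9: → [0,12); WM=−∞
i=1 t=8 v=9: → [0,12); WM=8
i=2 t=1 v=2: DROP (t<8-2); WM=8
i=3 t=6 v=7: → [0,12); WM=8
i=4 t=0 v=2: DROP (t<8-2); WM=8
i=5 t=12 v=6: → [12,24); WM=12; [0,12) fires=2
i=6 t=13 v=2: → [12,24); WM=12
i=7 t=15 v=3: → [12,24); WM=15
i=8 t=9 v=4: DROP (t<15-2); WM=15
i=9 t=0 v=8: DROP (t<15-2); WM=15
i=10 t=16 v=5: → [12,24); WM=15
i=11 t=21 v=1: → [12,24); WM=21
i=12 t=17 v=5: DROP (t<21-2); WM=21
i=13 t=21 v=6: → [12,24); WM=21
i=14 t=26 v=6: → [24,36); WM=21
i=15 t=27 v=2: → [24,36); WM=27; [12,24) fires=5
i=16 t=29 v=4: → [24,36); WM=27
i=17 t=17 v=9: DROP (t<27-2); WM=29
i=18 t=21 v=1: DROP (t<29-2); WM=29
i=19 t=29 v=4: → [24,36); WM=29
i=20 t=30 v=3: → [24,36); WM=29
i=21 t=31 v=9: → [24,36); WM=31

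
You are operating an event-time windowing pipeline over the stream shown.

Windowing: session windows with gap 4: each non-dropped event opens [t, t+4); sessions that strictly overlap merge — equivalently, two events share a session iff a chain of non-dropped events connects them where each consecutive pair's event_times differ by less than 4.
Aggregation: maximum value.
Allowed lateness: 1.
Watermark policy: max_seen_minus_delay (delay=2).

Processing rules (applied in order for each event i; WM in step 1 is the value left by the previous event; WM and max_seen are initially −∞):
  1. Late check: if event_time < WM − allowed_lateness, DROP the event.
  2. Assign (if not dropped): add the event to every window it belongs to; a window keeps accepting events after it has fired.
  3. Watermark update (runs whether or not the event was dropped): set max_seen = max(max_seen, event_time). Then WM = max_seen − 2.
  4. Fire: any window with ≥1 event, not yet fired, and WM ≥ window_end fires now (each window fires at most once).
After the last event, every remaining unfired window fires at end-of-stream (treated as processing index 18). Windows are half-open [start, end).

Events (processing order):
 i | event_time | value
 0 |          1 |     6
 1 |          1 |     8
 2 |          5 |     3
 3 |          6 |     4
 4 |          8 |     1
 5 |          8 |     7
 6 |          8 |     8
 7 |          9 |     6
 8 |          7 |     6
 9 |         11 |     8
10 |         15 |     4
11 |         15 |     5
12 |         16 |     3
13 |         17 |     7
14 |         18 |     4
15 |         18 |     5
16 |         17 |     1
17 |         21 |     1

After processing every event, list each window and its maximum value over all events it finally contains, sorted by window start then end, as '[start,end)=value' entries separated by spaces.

[1,5)=8 [5,15)=8 [15,25)=7

i=0 t=1 v=6: → [1,5); WM=-1
i=1 t=1 v=8: → [1,5); WM=-1
i=2 t=5 v=3: → [5,9); WM=3
i=3 t=6 v=4: → [5,10); WM=4
i=4 t=8 v=1: → [5,12); WM=6
i=5 t=8 v=7: → [5,12); WM=6
i=6 t=8 v=8: → [5,12); WM=6
i=7 t=9 v=6: → [5,13); WM=7
i=8 t=7 v=6: → [5,13); WM=7
i=9 t=11 v=8: → [5,15); WM=9
i=10 t=15 v=4: → [15,19); WM=13
i=11 t=15 v=5: → [15,19); WM=13
i=12 t=16 v=3: → [15,20); WM=14
i=13 t=17 v=7: → [15,21); WM=15
i=14 t=18 v=4: → [15,22); WM=16
i=15 t=18 v=5: → [15,22); WM=16
i=16 t=17 v=1: → [15,22); WM=16
i=17 t=21 v=1: → [15,25); WM=19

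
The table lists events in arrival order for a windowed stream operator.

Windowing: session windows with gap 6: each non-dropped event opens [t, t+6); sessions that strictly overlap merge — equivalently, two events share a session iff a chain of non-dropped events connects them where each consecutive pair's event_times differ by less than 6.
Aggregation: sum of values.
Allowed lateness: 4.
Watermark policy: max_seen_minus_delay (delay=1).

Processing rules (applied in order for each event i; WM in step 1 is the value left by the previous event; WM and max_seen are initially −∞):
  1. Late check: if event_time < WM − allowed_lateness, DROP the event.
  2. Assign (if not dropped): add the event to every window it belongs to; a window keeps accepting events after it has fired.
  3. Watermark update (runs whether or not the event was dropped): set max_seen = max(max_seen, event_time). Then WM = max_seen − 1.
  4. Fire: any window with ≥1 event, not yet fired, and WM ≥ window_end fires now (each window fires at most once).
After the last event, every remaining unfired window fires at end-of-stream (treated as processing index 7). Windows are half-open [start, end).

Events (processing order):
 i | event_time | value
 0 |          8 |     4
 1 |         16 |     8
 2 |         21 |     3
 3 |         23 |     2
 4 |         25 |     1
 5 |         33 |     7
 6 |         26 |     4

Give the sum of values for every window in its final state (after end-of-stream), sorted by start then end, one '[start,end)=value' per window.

i=0 t=8 v=4: → [8,14); WM=7
i=1 t=16 v=8: → [16,22); WM=15
i=2 t=21 v=3: → [16,27); WM=20
i=3 t=23 v=2: → [16,29); WM=22
i=4 t=25 v=1: → [16,31); WM=24
i=5 t=33 v=7: → [33,39); WM=32
i=6 t=26 v=4: DROP (t<32-4); WM=32

[8,14)=4 [16,31)=14 [33,39)=7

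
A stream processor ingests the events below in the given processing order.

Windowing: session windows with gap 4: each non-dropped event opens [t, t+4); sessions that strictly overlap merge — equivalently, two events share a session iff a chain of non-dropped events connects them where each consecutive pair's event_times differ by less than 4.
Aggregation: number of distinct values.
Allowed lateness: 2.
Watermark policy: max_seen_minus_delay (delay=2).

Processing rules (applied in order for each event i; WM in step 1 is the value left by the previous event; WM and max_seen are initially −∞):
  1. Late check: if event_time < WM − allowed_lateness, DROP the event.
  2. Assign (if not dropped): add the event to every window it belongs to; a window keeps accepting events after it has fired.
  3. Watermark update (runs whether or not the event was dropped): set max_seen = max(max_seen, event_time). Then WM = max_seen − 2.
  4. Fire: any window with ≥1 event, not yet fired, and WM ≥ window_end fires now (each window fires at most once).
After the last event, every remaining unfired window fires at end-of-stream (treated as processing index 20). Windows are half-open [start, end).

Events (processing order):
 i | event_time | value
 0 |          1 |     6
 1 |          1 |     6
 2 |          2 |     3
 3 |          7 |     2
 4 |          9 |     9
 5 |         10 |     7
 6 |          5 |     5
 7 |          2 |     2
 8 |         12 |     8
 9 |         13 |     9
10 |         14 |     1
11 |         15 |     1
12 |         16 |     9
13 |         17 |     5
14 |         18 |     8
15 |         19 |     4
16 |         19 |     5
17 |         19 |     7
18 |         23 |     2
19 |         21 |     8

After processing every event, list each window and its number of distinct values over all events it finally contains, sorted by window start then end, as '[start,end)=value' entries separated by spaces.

i=0 t=1 v=6: → [1,5); WM=-1
i=1 t=1 v=6: → [1,5); WM=-1
i=2 t=2 v=3: → [1,6); WM=0
i=3 t=7 v=2: → [7,11); WM=5
i=4 t=9 v=9: → [7,13); WM=7
i=5 t=10 v=7: → [7,14); WM=8
i=6 t=5 v=5: DROP (t<8-2); WM=8
i=7 t=2 v=2: DROP (t<8-2); WM=8
i=8 t=12 v=8: → [7,16); WM=10
i=9 t=13 v=9: → [7,17); WM=11
i=10 t=14 v=1: → [7,18); WM=12
i=11 t=15 v=1: → [7,19); WM=13
i=12 t=16 v=9: → [7,20); WM=14
i=13 t=17 v=5: → [7,21); WM=15
i=14 t=18 v=8: → [7,22); WM=16
i=15 t=19 v=4: → [7,23); WM=17
i=16 t=19 v=5: → [7,23); WM=17
i=17 t=19 v=7: → [7,23); WM=17
i=18 t=23 v=2: → [23,27); WM=21
i=19 t=21 v=8: → [7,27); WM=21

[1,6)=2 [7,27)=7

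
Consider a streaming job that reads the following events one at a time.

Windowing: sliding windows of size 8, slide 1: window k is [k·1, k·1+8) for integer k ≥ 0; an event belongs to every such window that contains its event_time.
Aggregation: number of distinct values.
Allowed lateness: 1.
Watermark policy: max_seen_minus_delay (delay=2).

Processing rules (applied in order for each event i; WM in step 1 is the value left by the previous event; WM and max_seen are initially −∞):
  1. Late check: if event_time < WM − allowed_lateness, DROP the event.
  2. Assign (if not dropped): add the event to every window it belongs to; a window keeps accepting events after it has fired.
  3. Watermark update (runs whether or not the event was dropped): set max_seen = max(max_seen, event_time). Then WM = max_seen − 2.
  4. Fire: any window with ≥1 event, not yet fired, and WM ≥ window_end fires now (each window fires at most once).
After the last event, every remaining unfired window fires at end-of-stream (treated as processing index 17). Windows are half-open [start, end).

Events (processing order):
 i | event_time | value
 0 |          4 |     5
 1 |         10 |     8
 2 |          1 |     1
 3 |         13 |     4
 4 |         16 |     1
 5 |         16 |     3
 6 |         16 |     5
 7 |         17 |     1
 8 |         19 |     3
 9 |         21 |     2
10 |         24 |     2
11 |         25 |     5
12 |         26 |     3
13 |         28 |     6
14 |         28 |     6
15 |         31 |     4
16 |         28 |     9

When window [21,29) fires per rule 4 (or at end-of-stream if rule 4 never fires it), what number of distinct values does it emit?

4

i=0 t=4 v=5: → [4,12),[3,11),[2,10),[1,9),[0,8); WM=2
i=1 t=10 v=8: → [10,18),[9,17),[8,16),[7,15),[6,14),[5,13),[4,12),[3,11); WM=8; [0,8) fires=1
i=2 t=1 v=1: DROP (t<8-1); WM=8
i=3 t=13 v=4: → [13,21),[12,20),[11,19),[10,18),[9,17),[8,16),[7,15),[6,14); WM=11; [1,9) fires=1 [2,10) fires=1 [3,11) fires=2
i=4 t=16 v=1: → [16,24),[15,23),[14,22),[13,21),[12,20),[11,19),[10,18),[9,17); WM=14; [4,12) fires=2 [5,13) fires=1 [6,14) fires=2
i=5 t=16 v=3: → [16,24),[15,23),[14,22),[13,21),[12,20),[11,19),[10,18),[9,17); WM=14
i=6 t=16 v=5: → [16,24),[15,23),[14,22),[13,21),[12,20),[11,19),[10,18),[9,17); WM=14
i=7 t=17 v=1: → [17,25),[16,24),[15,23),[14,22),[13,21),[12,20),[11,19),[10,18); WM=15; [7,15) fires=2
i=8 t=19 v=3: → [19,27),[18,26),[17,25),[16,24),[15,23),[14,22),[13,21),[12,20); WM=17; [8,16) fires=2 [9,17) fires=5
i=9 t=21 v=2: → [21,29),[20,28),[19,27),[18,26),[17,25),[16,24),[15,23),[14,22); WM=19; [10,18) fires=5 [11,19) fires=4
i=10 t=24 v=2: → [24,32),[23,31),[22,30),[21,29),[20,28),[19,27),[18,26),[17,25); WM=22; [12,20) fires=4 [13,21) fires=4 [14,22) fires=4
i=11 t=25 v=5: → [25,33),[24,32),[23,31),[22,30),[21,29),[20,28),[19,27),[18,26); WM=23; [15,23) fires=4
i=12 t=26 v=3: → [26,34),[25,33),[24,32),[23,31),[22,30),[21,29),[20,28),[19,27); WM=24; [16,24) fires=4
i=13 t=28 v=6: → [28,36),[27,35),[26,34),[25,33),[24,32),[23,31),[22,30),[21,29); WM=26; [17,25) fires=3 [18,26) fires=3
i=14 t=28 v=6: → [28,36),[27,35),[26,34),[25,33),[24,32),[23,31),[22,30),[21,29); WM=26
i=15 t=31 v=4: → [31,39),[30,38),[29,37),[28,36),[27,35),[26,34),[25,33),[24,32); WM=29; [19,27) fires=3 [20,28) fires=3 [21,29) fires=4
i=16 t=28 v=9: → [28,36),[27,35),[26,34),[25,33),[24,32),[23,31),[22,30),[21,29); WM=29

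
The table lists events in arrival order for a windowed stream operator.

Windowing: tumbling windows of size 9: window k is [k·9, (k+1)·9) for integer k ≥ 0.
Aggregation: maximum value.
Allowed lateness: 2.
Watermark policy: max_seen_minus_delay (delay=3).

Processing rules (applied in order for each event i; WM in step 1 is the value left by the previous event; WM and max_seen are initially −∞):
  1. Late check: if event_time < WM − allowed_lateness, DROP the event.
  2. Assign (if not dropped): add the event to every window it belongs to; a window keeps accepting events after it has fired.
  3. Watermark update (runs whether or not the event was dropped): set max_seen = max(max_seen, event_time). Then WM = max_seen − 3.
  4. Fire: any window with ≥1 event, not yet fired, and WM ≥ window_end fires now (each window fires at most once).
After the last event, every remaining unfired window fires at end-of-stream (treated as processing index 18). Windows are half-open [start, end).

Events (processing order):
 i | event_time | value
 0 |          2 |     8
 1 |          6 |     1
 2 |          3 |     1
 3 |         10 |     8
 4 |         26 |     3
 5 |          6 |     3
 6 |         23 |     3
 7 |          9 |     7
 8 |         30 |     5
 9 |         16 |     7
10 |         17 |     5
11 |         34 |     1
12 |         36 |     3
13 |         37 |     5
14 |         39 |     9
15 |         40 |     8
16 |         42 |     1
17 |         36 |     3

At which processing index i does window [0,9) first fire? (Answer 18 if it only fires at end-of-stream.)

i=0 t=2 v=8: → [0,9); WM=-1
i=1 t=6 v=1: → [0,9); WM=3
i=2 t=3 v=1: → [0,9); WM=3
i=3 t=10 v=8: → [9,18); WM=7
i=4 t=26 v=3: → [18,27); WM=23; [0,9) fires=8 [9,18) fires=8
i=5 t=6 v=3: DROP (t<23-2); WM=23
i=6 t=23 v=3: → [18,27); WM=23
i=7 t=9 v=7: DROP (t<23-2); WM=23
i=8 t=30 v=5: → [27,36); WM=27; [18,27) fires=3
i=9 t=16 v=7: DROP (t<27-2); WM=27
i=10 t=17 v=5: DROP (t<27-2); WM=27
i=11 t=34 v=1: → [27,36); WM=31
i=12 t=36 v=3: → [36,45); WM=33
i=13 t=37 v=5: → [36,45); WM=34
i=14 t=39 v=9: → [36,45); WM=36; [27,36) fires=5
i=15 t=40 v=8: → [36,45); WM=37
i=16 t=42 v=1: → [36,45); WM=39
i=17 t=36 v=3: DROP (t<39-2); WM=39

4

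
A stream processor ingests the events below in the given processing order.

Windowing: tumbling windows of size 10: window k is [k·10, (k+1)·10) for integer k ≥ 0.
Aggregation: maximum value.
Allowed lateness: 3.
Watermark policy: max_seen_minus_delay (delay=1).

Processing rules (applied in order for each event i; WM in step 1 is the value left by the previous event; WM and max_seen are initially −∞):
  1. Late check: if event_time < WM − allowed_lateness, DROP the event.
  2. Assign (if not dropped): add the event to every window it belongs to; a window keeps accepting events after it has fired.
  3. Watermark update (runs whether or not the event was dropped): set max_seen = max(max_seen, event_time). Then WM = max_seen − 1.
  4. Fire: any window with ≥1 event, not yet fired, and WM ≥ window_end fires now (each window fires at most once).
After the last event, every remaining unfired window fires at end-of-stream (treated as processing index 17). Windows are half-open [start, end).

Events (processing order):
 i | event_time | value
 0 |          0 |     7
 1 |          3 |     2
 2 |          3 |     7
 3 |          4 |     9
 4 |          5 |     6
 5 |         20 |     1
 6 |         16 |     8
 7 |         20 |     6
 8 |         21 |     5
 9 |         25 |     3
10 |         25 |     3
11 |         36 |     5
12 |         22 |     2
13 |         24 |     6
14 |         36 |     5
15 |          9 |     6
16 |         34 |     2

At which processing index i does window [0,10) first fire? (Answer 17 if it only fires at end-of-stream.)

5

i=0 t=0 v=7: → [0,10); WM=-1
i=1 t=3 v=2: → [0,10); WM=2
i=2 t=3 v=7: → [0,10); WM=2
i=3 t=4 v=9: → [0,10); WM=3
i=4 t=5 v=6: → [0,10); WM=4
i=5 t=20 v=1: → [20,30); WM=19; [0,10) fires=9
i=6 t=16 v=8: → [10,20); WM=19
i=7 t=20 v=6: → [20,30); WM=19
i=8 t=21 v=5: → [20,30); WM=20; [10,20) fires=8
i=9 t=25 v=3: → [20,30); WM=24
i=10 t=25 v=3: → [20,30); WM=24
i=11 t=36 v=5: → [30,40); WM=35; [20,30) fires=6
i=12 t=22 v=2: DROP (t<35-3); WM=35
i=13 t=24 v=6: DROP (t<35-3); WM=35
i=14 t=36 v=5: → [30,40); WM=35
i=15 t=9 v=6: DROP (t<35-3); WM=35
i=16 t=34 v=2: → [30,40); WM=35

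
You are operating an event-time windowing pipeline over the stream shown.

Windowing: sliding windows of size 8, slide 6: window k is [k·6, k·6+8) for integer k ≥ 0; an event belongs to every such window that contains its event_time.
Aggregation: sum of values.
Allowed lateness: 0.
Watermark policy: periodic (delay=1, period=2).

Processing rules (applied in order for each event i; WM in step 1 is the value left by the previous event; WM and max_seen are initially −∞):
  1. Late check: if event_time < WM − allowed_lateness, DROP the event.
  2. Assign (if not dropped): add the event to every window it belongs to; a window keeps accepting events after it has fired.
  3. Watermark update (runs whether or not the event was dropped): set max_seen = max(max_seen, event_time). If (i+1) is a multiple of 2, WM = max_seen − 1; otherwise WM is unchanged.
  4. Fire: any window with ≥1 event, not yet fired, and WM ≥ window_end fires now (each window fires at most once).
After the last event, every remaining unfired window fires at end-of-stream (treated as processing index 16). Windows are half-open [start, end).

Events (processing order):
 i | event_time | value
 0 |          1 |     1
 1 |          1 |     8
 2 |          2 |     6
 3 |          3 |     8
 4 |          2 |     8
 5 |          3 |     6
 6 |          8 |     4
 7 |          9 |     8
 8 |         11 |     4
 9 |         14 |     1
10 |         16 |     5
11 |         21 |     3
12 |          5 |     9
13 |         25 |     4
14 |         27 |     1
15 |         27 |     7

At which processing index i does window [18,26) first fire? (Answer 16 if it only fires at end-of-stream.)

15

i=0 t=1 v=1: → [0,8); WM=−∞
i=1 t=1 v=8: → [0,8); WM=0
i=2 t=2 v=6: → [0,8); WM=0
i=3 t=3 v=8: → [0,8); WM=2
i=4 t=2 v=8: → [0,8); WM=2
i=5 t=3 v=6: → [0,8); WM=2
i=6 t=8 v=4: → [6,14); WM=2
i=7 t=9 v=8: → [6,14); WM=8; [0,8) fires=37
i=8 t=11 v=4: → [6,14); WM=8
i=9 t=14 v=1: → [12,20); WM=13
i=10 t=16 v=5: → [12,20); WM=13
i=11 t=21 v=3: → [18,26); WM=20; [6,14) fires=16 [12,20) fires=6
i=12 t=5 v=9: DROP (t<20-0); WM=20
i=13 t=25 v=4: → [24,32),[18,26); WM=24
i=14 t=27 v=1: → [24,32); WM=24
i=15 t=27 v=7: → [24,32); WM=26; [18,26) fires=7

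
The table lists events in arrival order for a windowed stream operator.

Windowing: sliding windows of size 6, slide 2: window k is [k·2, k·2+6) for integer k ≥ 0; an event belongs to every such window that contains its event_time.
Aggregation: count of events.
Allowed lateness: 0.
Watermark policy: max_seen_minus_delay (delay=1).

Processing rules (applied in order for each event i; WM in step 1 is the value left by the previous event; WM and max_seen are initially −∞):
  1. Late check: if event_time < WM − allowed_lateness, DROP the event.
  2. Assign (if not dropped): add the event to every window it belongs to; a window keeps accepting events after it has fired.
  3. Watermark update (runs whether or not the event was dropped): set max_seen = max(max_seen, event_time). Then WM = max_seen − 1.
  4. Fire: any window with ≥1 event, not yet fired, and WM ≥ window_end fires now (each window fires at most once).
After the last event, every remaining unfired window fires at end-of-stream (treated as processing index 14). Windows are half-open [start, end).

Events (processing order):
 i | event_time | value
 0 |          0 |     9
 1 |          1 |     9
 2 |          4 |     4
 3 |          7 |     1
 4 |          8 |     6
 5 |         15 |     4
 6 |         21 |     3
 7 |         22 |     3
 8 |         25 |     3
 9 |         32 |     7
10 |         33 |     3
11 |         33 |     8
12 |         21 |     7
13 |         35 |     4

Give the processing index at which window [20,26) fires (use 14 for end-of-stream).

9

i=0 t=0 v=9: → [0,6); WM=-1
i=1 t=1 v=9: → [0,6); WM=0
i=2 t=4 v=4: → [4,10),[2,8),[0,6); WM=3
i=3 t=7 v=1: → [6,12),[4,10),[2,8); WM=6; [0,6) fires=3
i=4 t=8 v=6: → [8,14),[6,12),[4,10); WM=7
i=5 t=15 v=4: → [14,20),[12,18),[10,16); WM=14; [2,8) fires=2 [4,10) fires=3 [6,12) fires=2 [8,14) fires=1
i=6 t=21 v=3: → [20,26),[18,24),[16,22); WM=20; [10,16) fires=1 [12,18) fires=1 [14,20) fires=1
i=7 t=22 v=3: → [22,28),[20,26),[18,24); WM=21
i=8 t=25 v=3: → [24,30),[22,28),[20,26); WM=24; [16,22) fires=1 [18,24) fires=2
i=9 t=32 v=7: → [32,38),[30,36),[28,34); WM=31; [20,26) fires=3 [22,28) fires=2 [24,30) fires=1
i=10 t=33 v=3: → [32,38),[30,36),[28,34); WM=32
i=11 t=33 v=8: → [32,38),[30,36),[28,34); WM=32
i=12 t=21 v=7: DROP (t<32-0); WM=32
i=13 t=35 v=4: → [34,40),[32,38),[30,36); WM=34; [28,34) fires=3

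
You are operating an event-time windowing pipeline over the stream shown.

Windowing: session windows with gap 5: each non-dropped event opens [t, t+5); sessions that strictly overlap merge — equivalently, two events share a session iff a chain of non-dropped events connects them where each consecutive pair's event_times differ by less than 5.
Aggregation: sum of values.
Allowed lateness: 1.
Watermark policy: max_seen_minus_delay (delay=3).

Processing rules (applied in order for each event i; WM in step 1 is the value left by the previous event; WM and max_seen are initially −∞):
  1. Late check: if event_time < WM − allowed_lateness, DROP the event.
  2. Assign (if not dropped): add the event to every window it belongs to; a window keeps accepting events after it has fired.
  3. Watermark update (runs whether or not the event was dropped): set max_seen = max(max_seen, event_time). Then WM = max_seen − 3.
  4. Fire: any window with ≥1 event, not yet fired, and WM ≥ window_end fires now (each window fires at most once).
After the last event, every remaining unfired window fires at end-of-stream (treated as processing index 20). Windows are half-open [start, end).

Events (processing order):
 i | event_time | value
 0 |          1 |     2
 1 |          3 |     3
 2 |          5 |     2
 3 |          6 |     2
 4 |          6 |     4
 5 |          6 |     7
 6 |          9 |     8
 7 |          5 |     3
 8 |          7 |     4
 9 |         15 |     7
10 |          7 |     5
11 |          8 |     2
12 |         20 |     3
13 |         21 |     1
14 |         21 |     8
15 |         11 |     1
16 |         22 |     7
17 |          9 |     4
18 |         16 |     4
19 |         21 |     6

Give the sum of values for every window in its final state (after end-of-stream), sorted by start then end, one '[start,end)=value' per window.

i=0 t=1 v=2: → [1,6); WM=-2
i=1 t=3 v=3: → [1,8); WM=0
i=2 t=5 v=2: → [1,10); WM=2
i=3 t=6 v=2: → [1,11); WM=3
i=4 t=6 v=4: → [1,11); WM=3
i=5 t=6 v=7: → [1,11); WM=3
i=6 t=9 v=8: → [1,14); WM=6
i=7 t=5 v=3: → [1,14); WM=6
i=8 t=7 v=4: → [1,14); WM=6
i=9 t=15 v=7: → [15,20); WM=12
i=10 t=7 v=5: DROP (t<12-1); WM=12
i=11 t=8 v=2: DROP (t<12-1); WM=12
i=12 t=20 v=3: → [20,25); WM=17
i=13 t=21 v=1: → [20,26); WM=18
i=14 t=21 v=8: → [20,26); WM=18
i=15 t=11 v=1: DROP (t<18-1); WM=18
i=16 t=22 v=7: → [20,27); WM=19
i=17 t=9 v=4: DROP (t<19-1); WM=19
i=18 t=16 v=4: DROP (t<19-1); WM=19
i=19 t=21 v=6: → [20,27); WM=19

[1,14)=35 [15,20)=7 [20,27)=25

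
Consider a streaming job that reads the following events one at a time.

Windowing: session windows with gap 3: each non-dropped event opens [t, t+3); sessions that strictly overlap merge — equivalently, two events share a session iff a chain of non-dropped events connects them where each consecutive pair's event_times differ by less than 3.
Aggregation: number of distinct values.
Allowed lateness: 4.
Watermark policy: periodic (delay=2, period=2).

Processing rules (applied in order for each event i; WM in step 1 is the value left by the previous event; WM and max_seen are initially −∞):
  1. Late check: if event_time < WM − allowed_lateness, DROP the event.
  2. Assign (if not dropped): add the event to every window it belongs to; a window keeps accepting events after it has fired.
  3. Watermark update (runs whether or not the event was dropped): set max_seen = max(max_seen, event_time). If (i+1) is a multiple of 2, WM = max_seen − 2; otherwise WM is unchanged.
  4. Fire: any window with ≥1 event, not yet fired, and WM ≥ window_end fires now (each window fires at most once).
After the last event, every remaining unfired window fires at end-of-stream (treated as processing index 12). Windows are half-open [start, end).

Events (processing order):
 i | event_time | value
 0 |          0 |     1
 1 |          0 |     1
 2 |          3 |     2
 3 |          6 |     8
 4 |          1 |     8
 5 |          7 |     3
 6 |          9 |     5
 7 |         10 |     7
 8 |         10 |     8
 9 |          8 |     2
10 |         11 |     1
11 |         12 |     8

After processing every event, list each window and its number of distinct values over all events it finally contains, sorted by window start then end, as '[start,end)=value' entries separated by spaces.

[0,6)=3 [6,15)=6

i=0 t=0 v=1: → [0,3); WM=−∞
i=1 t=0 v=1: → [0,3); WM=-2
i=2 t=3 v=2: → [3,6); WM=-2
i=3 t=6 v=8: → [6,9); WM=4
i=4 t=1 v=8: → [0,6); WM=4
i=5 t=7 v=3: → [6,10); WM=5
i=6 t=9 v=5: → [6,12); WM=5
i=7 t=10 v=7: → [6,13); WM=8
i=8 t=10 v=8: → [6,13); WM=8
i=9 t=8 v=2: → [6,13); WM=8
i=10 t=11 v=1: → [6,14); WM=8
i=11 t=12 v=8: → [6,15); WM=10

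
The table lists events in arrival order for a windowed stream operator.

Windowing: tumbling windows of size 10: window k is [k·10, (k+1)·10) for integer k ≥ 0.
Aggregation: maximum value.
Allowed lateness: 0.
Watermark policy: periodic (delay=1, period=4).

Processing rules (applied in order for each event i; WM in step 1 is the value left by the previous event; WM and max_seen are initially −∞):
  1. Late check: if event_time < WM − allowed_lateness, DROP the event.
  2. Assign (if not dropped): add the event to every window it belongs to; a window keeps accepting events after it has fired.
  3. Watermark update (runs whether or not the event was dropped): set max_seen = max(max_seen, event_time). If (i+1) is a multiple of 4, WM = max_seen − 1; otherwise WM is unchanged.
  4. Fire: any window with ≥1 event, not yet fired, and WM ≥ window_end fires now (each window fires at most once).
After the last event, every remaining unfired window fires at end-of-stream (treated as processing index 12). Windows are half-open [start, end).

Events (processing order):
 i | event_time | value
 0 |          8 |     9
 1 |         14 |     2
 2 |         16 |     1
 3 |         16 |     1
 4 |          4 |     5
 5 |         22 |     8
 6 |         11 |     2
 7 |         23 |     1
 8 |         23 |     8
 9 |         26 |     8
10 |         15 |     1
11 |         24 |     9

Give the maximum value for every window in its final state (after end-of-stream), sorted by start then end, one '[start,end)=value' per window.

[0,10)=9 [10,20)=2 [20,30)=9

i=0 t=8 v=9: → [0,10); WM=−∞
i=1 t=14 v=2: → [10,20); WM=−∞
i=2 t=16 v=1: → [10,20); WM=−∞
i=3 t=16 v=1: → [10,20); WM=15; [0,10) fires=9
i=4 t=4 v=5: DROP (t<15-0); WM=15
i=5 t=22 v=8: → [20,30); WM=15
i=6 t=11 v=2: DROP (t<15-0); WM=15
i=7 t=23 v=1: → [20,30); WM=22; [10,20) fires=2
i=8 t=23 v=8: → [20,30); WM=22
i=9 t=26 v=8: → [20,30); WM=22
i=10 t=15 v=1: DROP (t<22-0); WM=22
i=11 t=24 v=9: → [20,30); WM=25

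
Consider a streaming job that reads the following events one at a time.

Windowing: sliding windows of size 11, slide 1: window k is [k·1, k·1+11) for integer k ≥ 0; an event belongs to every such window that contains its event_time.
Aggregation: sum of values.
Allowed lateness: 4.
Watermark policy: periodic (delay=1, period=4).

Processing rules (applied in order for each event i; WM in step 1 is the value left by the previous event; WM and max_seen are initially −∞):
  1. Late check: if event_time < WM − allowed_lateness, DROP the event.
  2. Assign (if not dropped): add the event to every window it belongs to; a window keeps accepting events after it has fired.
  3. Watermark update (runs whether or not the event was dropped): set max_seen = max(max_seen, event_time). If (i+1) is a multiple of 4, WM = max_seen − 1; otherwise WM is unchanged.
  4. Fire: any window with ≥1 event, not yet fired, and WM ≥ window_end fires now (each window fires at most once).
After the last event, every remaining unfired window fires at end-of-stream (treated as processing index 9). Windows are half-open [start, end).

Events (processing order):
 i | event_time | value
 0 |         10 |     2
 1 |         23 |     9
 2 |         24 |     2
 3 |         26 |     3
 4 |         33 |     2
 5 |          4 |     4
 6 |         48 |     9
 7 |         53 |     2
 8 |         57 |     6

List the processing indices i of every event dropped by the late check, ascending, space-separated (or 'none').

i=0 t=10 v=2: → [10,21),[9,20),[8,19),[7,18),[6,17),[5,16),[4,15),[3,14),[2,13),[1,12),[0,11); WM=−∞
i=1 t=23 v=9: → [23,34),[22,33),[21,32),[20,31),[19,30),[18,29),[17,28),[16,27),[15,26),[14,25),[13,24); WM=−∞
i=2 t=24 v=2: → [24,35),[23,34),[22,33),[21,32),[20,31),[19,30),[18,29),[17,28),[16,27),[15,26),[14,25); WM=−∞
i=3 t=26 v=3: → [26,37),[25,36),[24,35),[23,34),[22,33),[21,32),[20,31),[19,30),[18,29),[17,28),[16,27); WM=25; [0,11) fires=2 [1,12) fires=2 [2,13) fires=2 [3,14) fires=2 [4,15) fires=2 [5,16) fires=2 [6,17) fires=2 [7,18) fires=2 [8,19) fires=2 [9,20) fires=2 [10,21) fires=2 [13,24) fires=9 [14,25) fires=11
i=4 t=33 v=2: → [33,44),[32,43),[31,42),[30,41),[29,40),[28,39),[27,38),[26,37),[25,36),[24,35),[23,34); WM=25
i=5 t=4 v=4: DROP (t<25-4); WM=25
i=6 t=48 v=9: → [48,59),[47,58),[46,57),[45,56),[44,55),[43,54),[42,53),[41,52),[40,51),[39,50),[38,49); WM=25
i=7 t=53 v=2: → [53,64),[52,63),[51,62),[50,61),[49,60),[48,59),[47,58),[46,57),[45,56),[44,55),[43,54); WM=52; [15,26) fires=11 [16,27) fires=14 [17,28) fires=14 [18,29) fires=14 [19,30) fires=14 [20,31) fires=14 [21,32) fires=14 [22,33) fires=14 [23,34) fires=16 [24,35) fires=7 [25,36) fires=5 [26,37) fires=5 [27,38) fires=2 [28,39) fires=2 [29,40) fires=2 [30,41) fires=2 [31,42) fires=2 [32,43) fires=2 [33,44) fires=2 [38,49) fires=9 [39,50) fires=9 [40,51) fires=9 [41,52) fires=9
i=8 t=57 v=6: → [57,68),[56,67),[55,66),[54,65),[53,64),[52,63),[51,62),[50,61),[49,60),[48,59),[47,58); WM=52

5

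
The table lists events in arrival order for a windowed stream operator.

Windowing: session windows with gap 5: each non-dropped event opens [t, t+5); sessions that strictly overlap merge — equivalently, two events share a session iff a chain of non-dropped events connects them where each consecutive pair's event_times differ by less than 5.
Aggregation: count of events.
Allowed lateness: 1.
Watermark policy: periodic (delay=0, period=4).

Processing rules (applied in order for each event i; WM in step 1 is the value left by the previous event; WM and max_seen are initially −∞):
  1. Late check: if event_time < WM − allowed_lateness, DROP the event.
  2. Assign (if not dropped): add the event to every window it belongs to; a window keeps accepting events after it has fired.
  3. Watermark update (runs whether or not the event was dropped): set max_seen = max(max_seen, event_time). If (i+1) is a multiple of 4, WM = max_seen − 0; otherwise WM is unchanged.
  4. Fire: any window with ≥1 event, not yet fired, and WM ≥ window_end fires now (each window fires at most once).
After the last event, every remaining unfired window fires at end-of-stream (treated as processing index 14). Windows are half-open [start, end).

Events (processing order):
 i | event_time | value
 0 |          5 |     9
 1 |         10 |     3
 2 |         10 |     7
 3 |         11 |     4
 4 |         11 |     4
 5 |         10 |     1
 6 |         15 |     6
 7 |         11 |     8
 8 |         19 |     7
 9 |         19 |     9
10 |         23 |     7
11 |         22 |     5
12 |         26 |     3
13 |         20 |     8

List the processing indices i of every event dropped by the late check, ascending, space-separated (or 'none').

13

i=0 t=5 v=9: → [5,10); WM=−∞
i=1 t=10 v=3: → [10,15); WM=−∞
i=2 t=10 v=7: → [10,15); WM=−∞
i=3 t=11 v=4: → [10,16); WM=11
i=4 t=11 v=4: → [10,16); WM=11
i=5 t=10 v=1: → [10,16); WM=11
i=6 t=15 v=6: → [10,20); WM=11
i=7 t=11 v=8: → [10,20); WM=15
i=8 t=19 v=7: → [10,24); WM=15
i=9 t=19 v=9: → [10,24); WM=15
i=10 t=23 v=7: → [10,28); WM=15
i=11 t=22 v=5: → [10,28); WM=23
i=12 t=26 v=3: → [10,31); WM=23
i=13 t=20 v=8: DROP (t<23-1); WM=23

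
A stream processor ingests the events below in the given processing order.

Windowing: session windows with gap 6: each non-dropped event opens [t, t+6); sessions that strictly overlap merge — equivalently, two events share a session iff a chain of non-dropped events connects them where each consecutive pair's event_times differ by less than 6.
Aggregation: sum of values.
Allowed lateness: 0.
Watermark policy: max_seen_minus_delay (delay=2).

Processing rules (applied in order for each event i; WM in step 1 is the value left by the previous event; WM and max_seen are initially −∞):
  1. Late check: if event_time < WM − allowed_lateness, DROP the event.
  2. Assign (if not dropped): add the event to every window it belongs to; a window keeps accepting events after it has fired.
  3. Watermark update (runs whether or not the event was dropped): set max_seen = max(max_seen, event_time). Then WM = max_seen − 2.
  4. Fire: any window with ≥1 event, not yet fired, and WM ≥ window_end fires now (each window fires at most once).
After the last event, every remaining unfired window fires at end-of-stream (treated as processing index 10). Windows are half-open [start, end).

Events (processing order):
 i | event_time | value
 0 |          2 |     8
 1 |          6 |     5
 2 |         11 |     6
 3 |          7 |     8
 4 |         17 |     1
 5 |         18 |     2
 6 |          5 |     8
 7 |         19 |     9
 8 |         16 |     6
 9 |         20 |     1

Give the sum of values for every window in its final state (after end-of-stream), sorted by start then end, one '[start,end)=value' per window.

i=0 t=2 v=8: → [2,8); WM=0
i=1 t=6 v=5: → [2,12); WM=4
i=2 t=11 v=6: → [2,17); WM=9
i=3 t=7 v=8: DROP (t<9-0); WM=9
i=4 t=17 v=1: → [17,23); WM=15
i=5 t=18 v=2: → [17,24); WM=16
i=6 t=5 v=8: DROP (t<16-0); WM=16
i=7 t=19 v=9: → [17,25); WM=17
i=8 t=16 v=6: DROP (t<17-0); WM=17
i=9 t=20 v=1: → [17,26); WM=18

[2,17)=19 [17,26)=13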